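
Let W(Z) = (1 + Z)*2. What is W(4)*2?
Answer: 20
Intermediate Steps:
W(Z) = 2 + 2*Z
W(4)*2 = (2 + 2*4)*2 = (2 + 8)*2 = 10*2 = 20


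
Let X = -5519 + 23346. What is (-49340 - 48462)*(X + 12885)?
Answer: -3003695024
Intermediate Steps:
X = 17827
(-49340 - 48462)*(X + 12885) = (-49340 - 48462)*(17827 + 12885) = -97802*30712 = -3003695024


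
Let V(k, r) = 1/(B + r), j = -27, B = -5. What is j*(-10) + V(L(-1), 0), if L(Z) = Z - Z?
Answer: 1349/5 ≈ 269.80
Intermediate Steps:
L(Z) = 0
V(k, r) = 1/(-5 + r)
j*(-10) + V(L(-1), 0) = -27*(-10) + 1/(-5 + 0) = 270 + 1/(-5) = 270 - ⅕ = 1349/5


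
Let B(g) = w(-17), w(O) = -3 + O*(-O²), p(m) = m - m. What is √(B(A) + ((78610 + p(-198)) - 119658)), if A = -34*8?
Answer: I*√36138 ≈ 190.1*I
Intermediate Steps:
p(m) = 0
w(O) = -3 - O³
A = -272
B(g) = 4910 (B(g) = -3 - 1*(-17)³ = -3 - 1*(-4913) = -3 + 4913 = 4910)
√(B(A) + ((78610 + p(-198)) - 119658)) = √(4910 + ((78610 + 0) - 119658)) = √(4910 + (78610 - 119658)) = √(4910 - 41048) = √(-36138) = I*√36138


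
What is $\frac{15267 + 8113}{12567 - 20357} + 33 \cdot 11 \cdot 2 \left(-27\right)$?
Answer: $- \frac{15272296}{779} \approx -19605.0$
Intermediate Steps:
$\frac{15267 + 8113}{12567 - 20357} + 33 \cdot 11 \cdot 2 \left(-27\right) = \frac{23380}{-7790} + 33 \cdot 22 \left(-27\right) = 23380 \left(- \frac{1}{7790}\right) + 726 \left(-27\right) = - \frac{2338}{779} - 19602 = - \frac{15272296}{779}$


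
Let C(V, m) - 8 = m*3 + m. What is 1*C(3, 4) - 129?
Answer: -105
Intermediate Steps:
C(V, m) = 8 + 4*m (C(V, m) = 8 + (m*3 + m) = 8 + (3*m + m) = 8 + 4*m)
1*C(3, 4) - 129 = 1*(8 + 4*4) - 129 = 1*(8 + 16) - 129 = 1*24 - 129 = 24 - 129 = -105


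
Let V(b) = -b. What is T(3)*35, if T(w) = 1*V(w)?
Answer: -105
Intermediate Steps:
T(w) = -w (T(w) = 1*(-w) = -w)
T(3)*35 = -1*3*35 = -3*35 = -105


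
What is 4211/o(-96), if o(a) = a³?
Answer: -4211/884736 ≈ -0.0047596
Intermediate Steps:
4211/o(-96) = 4211/((-96)³) = 4211/(-884736) = 4211*(-1/884736) = -4211/884736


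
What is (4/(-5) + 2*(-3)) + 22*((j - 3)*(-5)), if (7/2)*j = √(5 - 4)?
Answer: 10212/35 ≈ 291.77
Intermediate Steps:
j = 2/7 (j = 2*√(5 - 4)/7 = 2*√1/7 = (2/7)*1 = 2/7 ≈ 0.28571)
(4/(-5) + 2*(-3)) + 22*((j - 3)*(-5)) = (4/(-5) + 2*(-3)) + 22*((2/7 - 3)*(-5)) = (4*(-⅕) - 6) + 22*(-19/7*(-5)) = (-⅘ - 6) + 22*(95/7) = -34/5 + 2090/7 = 10212/35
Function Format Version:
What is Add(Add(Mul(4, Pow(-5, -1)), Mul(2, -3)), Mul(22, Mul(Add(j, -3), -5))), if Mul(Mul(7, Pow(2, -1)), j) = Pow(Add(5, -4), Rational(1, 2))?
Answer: Rational(10212, 35) ≈ 291.77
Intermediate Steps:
j = Rational(2, 7) (j = Mul(Rational(2, 7), Pow(Add(5, -4), Rational(1, 2))) = Mul(Rational(2, 7), Pow(1, Rational(1, 2))) = Mul(Rational(2, 7), 1) = Rational(2, 7) ≈ 0.28571)
Add(Add(Mul(4, Pow(-5, -1)), Mul(2, -3)), Mul(22, Mul(Add(j, -3), -5))) = Add(Add(Mul(4, Pow(-5, -1)), Mul(2, -3)), Mul(22, Mul(Add(Rational(2, 7), -3), -5))) = Add(Add(Mul(4, Rational(-1, 5)), -6), Mul(22, Mul(Rational(-19, 7), -5))) = Add(Add(Rational(-4, 5), -6), Mul(22, Rational(95, 7))) = Add(Rational(-34, 5), Rational(2090, 7)) = Rational(10212, 35)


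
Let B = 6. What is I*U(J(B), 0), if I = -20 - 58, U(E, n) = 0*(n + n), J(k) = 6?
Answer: 0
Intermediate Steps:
U(E, n) = 0 (U(E, n) = 0*(2*n) = 0)
I = -78
I*U(J(B), 0) = -78*0 = 0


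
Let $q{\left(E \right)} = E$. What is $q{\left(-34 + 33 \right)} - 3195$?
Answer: $-3196$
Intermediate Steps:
$q{\left(-34 + 33 \right)} - 3195 = \left(-34 + 33\right) - 3195 = -1 - 3195 = -3196$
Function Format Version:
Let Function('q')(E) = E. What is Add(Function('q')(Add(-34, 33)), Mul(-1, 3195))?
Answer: -3196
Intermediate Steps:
Add(Function('q')(Add(-34, 33)), Mul(-1, 3195)) = Add(Add(-34, 33), Mul(-1, 3195)) = Add(-1, -3195) = -3196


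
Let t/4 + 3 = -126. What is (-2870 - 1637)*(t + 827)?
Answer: -1401677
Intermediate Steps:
t = -516 (t = -12 + 4*(-126) = -12 - 504 = -516)
(-2870 - 1637)*(t + 827) = (-2870 - 1637)*(-516 + 827) = -4507*311 = -1401677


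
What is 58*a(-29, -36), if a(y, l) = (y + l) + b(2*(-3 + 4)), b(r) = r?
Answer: -3654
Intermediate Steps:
a(y, l) = 2 + l + y (a(y, l) = (y + l) + 2*(-3 + 4) = (l + y) + 2*1 = (l + y) + 2 = 2 + l + y)
58*a(-29, -36) = 58*(2 - 36 - 29) = 58*(-63) = -3654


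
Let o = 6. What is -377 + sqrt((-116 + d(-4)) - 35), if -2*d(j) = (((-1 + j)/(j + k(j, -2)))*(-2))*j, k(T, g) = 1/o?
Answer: -377 + I*sqrt(82639)/23 ≈ -377.0 + 12.499*I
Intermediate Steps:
k(T, g) = 1/6
d(j) = j*(-1 + j)/(1/6 + j) (d(j) = -((-1 + j)/(j + 1/6))*(-2)*j/2 = -((-1 + j)/(1/6 + j))*(-2)*j/2 = -(-2*(-1 + j)/(1/6 + j))*j/2 = -(-1)*j*(-1 + j)/(1/6 + j) = j*(-1 + j)/(1/6 + j))
-377 + sqrt((-116 + d(-4)) - 35) = -377 + sqrt((-116 + 6*(-4)*(-1 - 4)/(1 + 6*(-4))) - 35) = -377 + sqrt((-116 + 6*(-4)*(-5)/(1 - 24)) - 35) = -377 + sqrt((-116 + 6*(-4)*(-5)/(-23)) - 35) = -377 + sqrt((-116 + 6*(-4)*(-1/23)*(-5)) - 35) = -377 + sqrt((-116 - 120/23) - 35) = -377 + sqrt(-2788/23 - 35) = -377 + sqrt(-3593/23) = -377 + I*sqrt(82639)/23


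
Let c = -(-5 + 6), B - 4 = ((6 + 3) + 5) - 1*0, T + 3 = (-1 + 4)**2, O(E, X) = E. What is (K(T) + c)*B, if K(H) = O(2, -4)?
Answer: 18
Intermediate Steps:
T = 6 (T = -3 + (-1 + 4)**2 = -3 + 3**2 = -3 + 9 = 6)
K(H) = 2
B = 18 (B = 4 + (((6 + 3) + 5) - 1*0) = 4 + ((9 + 5) + 0) = 4 + (14 + 0) = 4 + 14 = 18)
c = -1 (c = -1*1 = -1)
(K(T) + c)*B = (2 - 1)*18 = 1*18 = 18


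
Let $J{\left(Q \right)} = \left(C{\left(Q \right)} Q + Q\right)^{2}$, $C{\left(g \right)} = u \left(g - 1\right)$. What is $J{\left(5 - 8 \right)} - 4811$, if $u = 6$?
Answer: $-50$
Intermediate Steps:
$C{\left(g \right)} = -6 + 6 g$ ($C{\left(g \right)} = 6 \left(g - 1\right) = 6 \left(-1 + g\right) = -6 + 6 g$)
$J{\left(Q \right)} = \left(Q + Q \left(-6 + 6 Q\right)\right)^{2}$ ($J{\left(Q \right)} = \left(\left(-6 + 6 Q\right) Q + Q\right)^{2} = \left(Q \left(-6 + 6 Q\right) + Q\right)^{2} = \left(Q + Q \left(-6 + 6 Q\right)\right)^{2}$)
$J{\left(5 - 8 \right)} - 4811 = \left(5 - 8\right)^{2} \left(-5 + 6 \left(5 - 8\right)\right)^{2} - 4811 = \left(-3\right)^{2} \left(-5 + 6 \left(-3\right)\right)^{2} - 4811 = 9 \left(-5 - 18\right)^{2} - 4811 = 9 \left(-23\right)^{2} - 4811 = 9 \cdot 529 - 4811 = 4761 - 4811 = -50$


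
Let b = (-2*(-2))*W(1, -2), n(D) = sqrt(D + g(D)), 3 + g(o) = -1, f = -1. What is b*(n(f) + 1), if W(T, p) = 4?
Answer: 16 + 16*I*sqrt(5) ≈ 16.0 + 35.777*I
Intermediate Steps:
g(o) = -4 (g(o) = -3 - 1 = -4)
n(D) = sqrt(-4 + D) (n(D) = sqrt(D - 4) = sqrt(-4 + D))
b = 16 (b = -2*(-2)*4 = 4*4 = 16)
b*(n(f) + 1) = 16*(sqrt(-4 - 1) + 1) = 16*(sqrt(-5) + 1) = 16*(I*sqrt(5) + 1) = 16*(1 + I*sqrt(5)) = 16 + 16*I*sqrt(5)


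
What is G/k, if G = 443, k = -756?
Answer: -443/756 ≈ -0.58598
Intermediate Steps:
G/k = 443/(-756) = 443*(-1/756) = -443/756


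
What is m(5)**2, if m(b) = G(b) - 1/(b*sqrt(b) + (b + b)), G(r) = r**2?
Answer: 16134/25 - 254*sqrt(5)/25 ≈ 622.64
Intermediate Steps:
m(b) = b**2 - 1/(b**(3/2) + 2*b) (m(b) = b**2 - 1/(b*sqrt(b) + (b + b)) = b**2 - 1/(b**(3/2) + 2*b))
m(5)**2 = ((-1 + 5**(7/2) + 2*5**3)/(5**(3/2) + 2*5))**2 = ((-1 + 125*sqrt(5) + 2*125)/(5*sqrt(5) + 10))**2 = ((-1 + 125*sqrt(5) + 250)/(10 + 5*sqrt(5)))**2 = ((249 + 125*sqrt(5))/(10 + 5*sqrt(5)))**2 = (249 + 125*sqrt(5))**2/(10 + 5*sqrt(5))**2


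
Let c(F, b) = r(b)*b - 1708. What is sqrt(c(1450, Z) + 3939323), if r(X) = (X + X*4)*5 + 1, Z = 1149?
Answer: sqrt(36943789) ≈ 6078.1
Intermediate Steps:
r(X) = 1 + 25*X (r(X) = (X + 4*X)*5 + 1 = (5*X)*5 + 1 = 25*X + 1 = 1 + 25*X)
c(F, b) = -1708 + b*(1 + 25*b) (c(F, b) = (1 + 25*b)*b - 1708 = b*(1 + 25*b) - 1708 = -1708 + b*(1 + 25*b))
sqrt(c(1450, Z) + 3939323) = sqrt((-1708 + 1149*(1 + 25*1149)) + 3939323) = sqrt((-1708 + 1149*(1 + 28725)) + 3939323) = sqrt((-1708 + 1149*28726) + 3939323) = sqrt((-1708 + 33006174) + 3939323) = sqrt(33004466 + 3939323) = sqrt(36943789)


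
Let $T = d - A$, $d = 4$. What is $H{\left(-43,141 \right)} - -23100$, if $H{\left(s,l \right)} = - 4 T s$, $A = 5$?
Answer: $22928$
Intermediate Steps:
$T = -1$ ($T = 4 - 5 = -1$)
$H{\left(s,l \right)} = 4 s$ ($H{\left(s,l \right)} = \left(-4\right) \left(-1\right) s = 4 s$)
$H{\left(-43,141 \right)} - -23100 = 4 \left(-43\right) - -23100 = -172 + 23100 = 22928$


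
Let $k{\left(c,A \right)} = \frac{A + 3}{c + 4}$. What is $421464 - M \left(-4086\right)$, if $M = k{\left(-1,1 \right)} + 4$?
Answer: $443256$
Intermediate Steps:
$k{\left(c,A \right)} = \frac{3 + A}{4 + c}$
$M = \frac{16}{3}$ ($M = \frac{3 + 1}{4 - 1} + 4 = \frac{1}{3} \cdot 4 + 4 = \frac{4}{3} + 4 = \frac{16}{3} \approx 5.3333$)
$421464 - M \left(-4086\right) = 421464 - \frac{16}{3} \left(-4086\right) = 421464 - -21792 = 421464 + 21792 = 443256$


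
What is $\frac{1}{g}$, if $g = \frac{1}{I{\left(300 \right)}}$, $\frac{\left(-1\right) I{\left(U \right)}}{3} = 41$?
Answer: $-123$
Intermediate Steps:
$I{\left(U \right)} = -123$ ($I{\left(U \right)} = \left(-3\right) 41 = -123$)
$g = - \frac{1}{123}$ ($g = \frac{1}{-123} = - \frac{1}{123} \approx -0.0081301$)
$\frac{1}{g} = \frac{1}{- \frac{1}{123}} = -123$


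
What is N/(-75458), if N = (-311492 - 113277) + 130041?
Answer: 147364/37729 ≈ 3.9059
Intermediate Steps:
N = -294728 (N = -424769 + 130041 = -294728)
N/(-75458) = -294728/(-75458) = -294728*(-1/75458) = 147364/37729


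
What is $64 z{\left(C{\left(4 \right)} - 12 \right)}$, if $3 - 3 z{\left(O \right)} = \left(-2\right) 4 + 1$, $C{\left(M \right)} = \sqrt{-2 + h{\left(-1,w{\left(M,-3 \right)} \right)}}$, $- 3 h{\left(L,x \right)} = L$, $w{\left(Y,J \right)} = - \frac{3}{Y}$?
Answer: $\frac{640}{3} \approx 213.33$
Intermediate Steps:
$h{\left(L,x \right)} = - \frac{L}{3}$
$C{\left(M \right)} = \frac{i \sqrt{15}}{3}$ ($C{\left(M \right)} = \sqrt{-2 - - \frac{1}{3}} = \sqrt{-2 + \frac{1}{3}} = \sqrt{- \frac{5}{3}} = \frac{i \sqrt{15}}{3}$)
$z{\left(O \right)} = \frac{10}{3}$ ($z{\left(O \right)} = 1 - \frac{\left(-2\right) 4 + 1}{3} = 1 - \frac{-8 + 1}{3} = 1 - - \frac{7}{3} = 1 + \frac{7}{3} = \frac{10}{3}$)
$64 z{\left(C{\left(4 \right)} - 12 \right)} = 64 \cdot \frac{10}{3} = \frac{640}{3}$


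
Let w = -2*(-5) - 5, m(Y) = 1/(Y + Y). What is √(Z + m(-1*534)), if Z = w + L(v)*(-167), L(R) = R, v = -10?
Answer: √477636033/534 ≈ 40.927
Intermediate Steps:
m(Y) = 1/(2*Y)
w = 5 (w = 10 - 5 = 5)
Z = 1675 (Z = 5 - 10*(-167) = 5 + 1670 = 1675)
√(Z + m(-1*534)) = √(1675 + 1/(2*((-1*534)))) = √(1675 + (½)/(-534)) = √(1675 + (½)*(-1/534)) = √(1675 - 1/1068) = √(1788899/1068) = √477636033/534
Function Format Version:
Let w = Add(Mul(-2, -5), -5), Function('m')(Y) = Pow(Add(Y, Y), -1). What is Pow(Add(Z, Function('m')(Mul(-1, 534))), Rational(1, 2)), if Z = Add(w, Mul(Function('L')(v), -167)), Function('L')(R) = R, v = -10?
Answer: Mul(Rational(1, 534), Pow(477636033, Rational(1, 2))) ≈ 40.927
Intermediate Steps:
Function('m')(Y) = Mul(Rational(1, 2), Pow(Y, -1)) (Function('m')(Y) = Pow(Mul(2, Y), -1) = Mul(Rational(1, 2), Pow(Y, -1)))
w = 5 (w = Add(10, -5) = 5)
Z = 1675 (Z = Add(5, Mul(-10, -167)) = Add(5, 1670) = 1675)
Pow(Add(Z, Function('m')(Mul(-1, 534))), Rational(1, 2)) = Pow(Add(1675, Mul(Rational(1, 2), Pow(Mul(-1, 534), -1))), Rational(1, 2)) = Pow(Add(1675, Mul(Rational(1, 2), Pow(-534, -1))), Rational(1, 2)) = Pow(Add(1675, Mul(Rational(1, 2), Rational(-1, 534))), Rational(1, 2)) = Pow(Add(1675, Rational(-1, 1068)), Rational(1, 2)) = Pow(Rational(1788899, 1068), Rational(1, 2)) = Mul(Rational(1, 534), Pow(477636033, Rational(1, 2)))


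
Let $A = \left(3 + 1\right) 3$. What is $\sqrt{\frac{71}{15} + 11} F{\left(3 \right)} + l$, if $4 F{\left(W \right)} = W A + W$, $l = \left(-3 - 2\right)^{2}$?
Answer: $25 + \frac{13 \sqrt{885}}{10} \approx 63.674$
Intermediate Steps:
$A = 12$ ($A = 4 \cdot 3 = 12$)
$l = 25$ ($l = \left(-5\right)^{2} = 25$)
$F{\left(W \right)} = \frac{13 W}{4}$ ($F{\left(W \right)} = \frac{W 12 + W}{4} = \frac{12 W + W}{4} = \frac{13 W}{4}$)
$\sqrt{\frac{71}{15} + 11} F{\left(3 \right)} + l = \sqrt{\frac{71}{15} + 11} \cdot \frac{13}{4} \cdot 3 + 25 = \sqrt{71 \cdot \frac{1}{15} + 11} \cdot \frac{39}{4} + 25 = \sqrt{\frac{71}{15} + 11} \cdot \frac{39}{4} + 25 = \sqrt{\frac{236}{15}} \cdot \frac{39}{4} + 25 = \frac{2 \sqrt{885}}{15} \cdot \frac{39}{4} + 25 = \frac{13 \sqrt{885}}{10} + 25 = 25 + \frac{13 \sqrt{885}}{10}$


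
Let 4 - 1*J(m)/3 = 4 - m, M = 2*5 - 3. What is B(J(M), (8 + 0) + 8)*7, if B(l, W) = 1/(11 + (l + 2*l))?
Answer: 7/74 ≈ 0.094595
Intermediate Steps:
M = 7 (M = 10 - 3 = 7)
J(m) = 3*m (J(m) = 12 - 3*(4 - m) = 12 + (-12 + 3*m) = 3*m)
B(l, W) = 1/(11 + 3*l)
B(J(M), (8 + 0) + 8)*7 = 7/(11 + 3*(3*7)) = 7/(11 + 3*21) = 7/(11 + 63) = 7/74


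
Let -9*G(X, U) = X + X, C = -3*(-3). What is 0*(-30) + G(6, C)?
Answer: -4/3 ≈ -1.3333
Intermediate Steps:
C = 9
G(X, U) = -2*X/9 (G(X, U) = -(X + X)/9 = -2*X/9)
0*(-30) + G(6, C) = 0*(-30) - 2/9*6 = 0 - 4/3 = -4/3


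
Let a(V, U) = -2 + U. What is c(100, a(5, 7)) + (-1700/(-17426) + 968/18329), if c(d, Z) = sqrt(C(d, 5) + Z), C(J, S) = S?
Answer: 24013834/159700577 + sqrt(10) ≈ 3.3126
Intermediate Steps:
c(d, Z) = sqrt(5 + Z)
c(100, a(5, 7)) + (-1700/(-17426) + 968/18329) = sqrt(5 + (-2 + 7)) + (-1700/(-17426) + 968/18329) = sqrt(5 + 5) + (-1700*(-1/17426) + 968*(1/18329)) = sqrt(10) + (850/8713 + 968/18329) = sqrt(10) + 24013834/159700577 = 24013834/159700577 + sqrt(10)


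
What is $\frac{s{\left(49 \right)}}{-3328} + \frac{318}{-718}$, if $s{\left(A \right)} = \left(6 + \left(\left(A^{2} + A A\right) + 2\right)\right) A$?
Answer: $- \frac{3274687}{45952} \approx -71.263$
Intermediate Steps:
$s{\left(A \right)} = A \left(8 + 2 A^{2}\right)$ ($s{\left(A \right)} = \left(6 + \left(\left(A^{2} + A^{2}\right) + 2\right)\right) A = \left(6 + \left(2 A^{2} + 2\right)\right) A = \left(6 + \left(2 + 2 A^{2}\right)\right) A = \left(8 + 2 A^{2}\right) A = A \left(8 + 2 A^{2}\right)$)
$\frac{s{\left(49 \right)}}{-3328} + \frac{318}{-718} = \frac{2 \cdot 49 \left(4 + 49^{2}\right)}{-3328} + \frac{318}{-718} = 2 \cdot 49 \left(4 + 2401\right) \left(- \frac{1}{3328}\right) + 318 \left(- \frac{1}{718}\right) = 2 \cdot 49 \cdot 2405 \left(- \frac{1}{3328}\right) - \frac{159}{359} = 235690 \left(- \frac{1}{3328}\right) - \frac{159}{359} = - \frac{9065}{128} - \frac{159}{359} = - \frac{3274687}{45952}$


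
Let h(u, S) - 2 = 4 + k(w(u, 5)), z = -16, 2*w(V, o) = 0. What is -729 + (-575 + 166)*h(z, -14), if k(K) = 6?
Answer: -5637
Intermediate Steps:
w(V, o) = 0 (w(V, o) = (1/2)*0 = 0)
h(u, S) = 12 (h(u, S) = 2 + (4 + 6) = 2 + 10 = 12)
-729 + (-575 + 166)*h(z, -14) = -729 + (-575 + 166)*12 = -729 - 409*12 = -729 - 4908 = -5637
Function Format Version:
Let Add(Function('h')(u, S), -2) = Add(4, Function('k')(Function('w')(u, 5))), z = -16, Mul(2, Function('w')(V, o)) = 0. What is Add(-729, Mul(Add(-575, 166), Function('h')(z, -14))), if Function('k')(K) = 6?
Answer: -5637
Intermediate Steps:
Function('w')(V, o) = 0 (Function('w')(V, o) = Mul(Rational(1, 2), 0) = 0)
Function('h')(u, S) = 12 (Function('h')(u, S) = Add(2, Add(4, 6)) = Add(2, 10) = 12)
Add(-729, Mul(Add(-575, 166), Function('h')(z, -14))) = Add(-729, Mul(Add(-575, 166), 12)) = Add(-729, Mul(-409, 12)) = Add(-729, -4908) = -5637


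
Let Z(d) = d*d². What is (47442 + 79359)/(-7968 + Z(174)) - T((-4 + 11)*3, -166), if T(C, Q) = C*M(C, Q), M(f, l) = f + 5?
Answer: -957287925/1753352 ≈ -545.98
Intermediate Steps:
M(f, l) = 5 + f
T(C, Q) = C*(5 + C)
Z(d) = d³
(47442 + 79359)/(-7968 + Z(174)) - T((-4 + 11)*3, -166) = (47442 + 79359)/(-7968 + 174³) - (-4 + 11)*3*(5 + (-4 + 11)*3) = 126801/(-7968 + 5268024) - 7*3*(5 + 7*3) = 126801/5260056 - 21*(5 + 21) = 126801*(1/5260056) - 21*26 = 42267/1753352 - 1*546 = 42267/1753352 - 546 = -957287925/1753352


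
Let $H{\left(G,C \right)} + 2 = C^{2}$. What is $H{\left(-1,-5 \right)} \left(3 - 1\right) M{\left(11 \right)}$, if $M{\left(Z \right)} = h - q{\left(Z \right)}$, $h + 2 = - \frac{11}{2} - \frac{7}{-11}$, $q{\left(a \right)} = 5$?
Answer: $- \frac{6003}{11} \approx -545.73$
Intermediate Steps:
$H{\left(G,C \right)} = -2 + C^{2}$
$h = - \frac{151}{22}$ ($h = -2 - \left(- \frac{7}{11} + \frac{11}{2}\right) = -2 - \frac{107}{22} = - \frac{151}{22} \approx -6.8636$)
$M{\left(Z \right)} = - \frac{261}{22}$ ($M{\left(Z \right)} = - \frac{151}{22} - 5 = - \frac{261}{22}$)
$H{\left(-1,-5 \right)} \left(3 - 1\right) M{\left(11 \right)} = \left(-2 + \left(-5\right)^{2}\right) \left(3 - 1\right) \left(- \frac{261}{22}\right) = \left(-2 + 25\right) 2 \left(- \frac{261}{22}\right) = 23 \cdot 2 \left(- \frac{261}{22}\right) = 46 \left(- \frac{261}{22}\right) = - \frac{6003}{11}$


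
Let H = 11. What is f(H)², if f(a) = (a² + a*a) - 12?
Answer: 52900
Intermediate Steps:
f(a) = -12 + 2*a² (f(a) = (a² + a²) - 12 = 2*a² - 12 = -12 + 2*a²)
f(H)² = (-12 + 2*11²)² = (-12 + 2*121)² = (-12 + 242)² = 230² = 52900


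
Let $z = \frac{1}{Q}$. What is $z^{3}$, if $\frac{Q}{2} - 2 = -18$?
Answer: $- \frac{1}{32768} \approx -3.0518 \cdot 10^{-5}$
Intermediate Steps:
$Q = -32$ ($Q = 4 + 2 \left(-18\right) = 4 - 36 = -32$)
$z = - \frac{1}{32}$ ($z = \frac{1}{-32} = - \frac{1}{32} \approx -0.03125$)
$z^{3} = \left(- \frac{1}{32}\right)^{3} = - \frac{1}{32768}$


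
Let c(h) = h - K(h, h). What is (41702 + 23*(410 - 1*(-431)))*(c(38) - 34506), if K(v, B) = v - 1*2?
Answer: -2106296680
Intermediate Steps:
K(v, B) = -2 + v (K(v, B) = v - 2 = -2 + v)
c(h) = 2 (c(h) = h - (-2 + h) = h + (2 - h) = 2)
(41702 + 23*(410 - 1*(-431)))*(c(38) - 34506) = (41702 + 23*(410 - 1*(-431)))*(2 - 34506) = (41702 + 23*(410 + 431))*(-34504) = (41702 + 23*841)*(-34504) = (41702 + 19343)*(-34504) = 61045*(-34504) = -2106296680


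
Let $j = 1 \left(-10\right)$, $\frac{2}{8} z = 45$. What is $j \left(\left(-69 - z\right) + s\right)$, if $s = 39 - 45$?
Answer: $2550$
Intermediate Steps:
$z = 180$ ($z = 4 \cdot 45 = 180$)
$j = -10$
$s = -6$
$j \left(\left(-69 - z\right) + s\right) = - 10 \left(\left(-69 - 180\right) - 6\right) = - 10 \left(-249 - 6\right) = \left(-10\right) \left(-255\right) = 2550$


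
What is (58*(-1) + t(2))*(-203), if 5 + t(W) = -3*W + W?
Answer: 13601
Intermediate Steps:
t(W) = -5 - 2*W (t(W) = -5 + (-3*W + W) = -5 - 2*W)
(58*(-1) + t(2))*(-203) = (58*(-1) + (-5 - 2*2))*(-203) = (-58 + (-5 - 4))*(-203) = (-58 - 9)*(-203) = -67*(-203) = 13601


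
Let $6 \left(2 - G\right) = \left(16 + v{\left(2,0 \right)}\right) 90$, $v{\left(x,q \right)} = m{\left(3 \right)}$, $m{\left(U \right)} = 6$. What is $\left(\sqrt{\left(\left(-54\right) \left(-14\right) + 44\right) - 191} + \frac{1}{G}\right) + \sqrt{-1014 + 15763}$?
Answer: $- \frac{1}{328} + \sqrt{609} + 7 \sqrt{301} \approx 146.12$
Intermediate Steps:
$v{\left(x,q \right)} = 6$
$G = -328$ ($G = 2 - \frac{\left(16 + 6\right) 90}{6} = 2 - \frac{22 \cdot 90}{6} = 2 - 330 = -328$)
$\left(\sqrt{\left(\left(-54\right) \left(-14\right) + 44\right) - 191} + \frac{1}{G}\right) + \sqrt{-1014 + 15763} = \left(\sqrt{\left(\left(-54\right) \left(-14\right) + 44\right) - 191} + \frac{1}{-328}\right) + \sqrt{-1014 + 15763} = \left(\sqrt{\left(756 + 44\right) - 191} - \frac{1}{328}\right) + \sqrt{14749} = \left(\sqrt{800 - 191} - \frac{1}{328}\right) + 7 \sqrt{301} = \left(\sqrt{609} - \frac{1}{328}\right) + 7 \sqrt{301} = \left(- \frac{1}{328} + \sqrt{609}\right) + 7 \sqrt{301} = - \frac{1}{328} + \sqrt{609} + 7 \sqrt{301}$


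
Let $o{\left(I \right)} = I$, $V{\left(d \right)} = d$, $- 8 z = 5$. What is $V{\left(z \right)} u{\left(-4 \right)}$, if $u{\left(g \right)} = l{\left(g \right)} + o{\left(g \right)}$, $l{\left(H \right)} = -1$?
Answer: $\frac{25}{8} \approx 3.125$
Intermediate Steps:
$z = - \frac{5}{8}$ ($z = \left(- \frac{1}{8}\right) 5 = - \frac{5}{8} \approx -0.625$)
$u{\left(g \right)} = -1 + g$
$V{\left(z \right)} u{\left(-4 \right)} = - \frac{5 \left(-1 - 4\right)}{8} = \left(- \frac{5}{8}\right) \left(-5\right) = \frac{25}{8}$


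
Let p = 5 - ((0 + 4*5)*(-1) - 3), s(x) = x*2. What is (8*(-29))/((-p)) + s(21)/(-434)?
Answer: 1777/217 ≈ 8.1889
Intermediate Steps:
s(x) = 2*x
p = 28 (p = 5 - ((0 + 20)*(-1) - 3) = 5 - (20*(-1) - 3) = 5 - (-20 - 3) = 5 - 1*(-23) = 5 + 23 = 28)
(8*(-29))/((-p)) + s(21)/(-434) = (8*(-29))/((-1*28)) + (2*21)/(-434) = -232/(-28) + 42*(-1/434) = -232*(-1/28) - 3/31 = 58/7 - 3/31 = 1777/217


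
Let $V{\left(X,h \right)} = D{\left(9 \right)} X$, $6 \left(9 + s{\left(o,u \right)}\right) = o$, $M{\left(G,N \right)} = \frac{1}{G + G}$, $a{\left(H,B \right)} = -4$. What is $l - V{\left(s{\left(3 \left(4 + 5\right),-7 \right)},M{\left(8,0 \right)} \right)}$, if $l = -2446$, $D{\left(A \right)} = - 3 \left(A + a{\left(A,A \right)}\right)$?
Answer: $- \frac{5027}{2} \approx -2513.5$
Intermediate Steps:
$M{\left(G,N \right)} = \frac{1}{2 G}$
$D{\left(A \right)} = 12 - 3 A$ ($D{\left(A \right)} = - 3 \left(A - 4\right) = - 3 \left(-4 + A\right) = 12 - 3 A$)
$s{\left(o,u \right)} = -9 + \frac{o}{6}$
$V{\left(X,h \right)} = - 15 X$ ($V{\left(X,h \right)} = \left(12 - 27\right) X = - 15 X$)
$l - V{\left(s{\left(3 \left(4 + 5\right),-7 \right)},M{\left(8,0 \right)} \right)} = -2446 - - 15 \left(-9 + \frac{3 \left(4 + 5\right)}{6}\right) = -2446 - - 15 \left(-9 + \frac{3 \cdot 9}{6}\right) = -2446 - - 15 \left(-9 + \frac{1}{6} \cdot 27\right) = -2446 - - 15 \left(-9 + \frac{9}{2}\right) = -2446 - \left(-15\right) \left(- \frac{9}{2}\right) = -2446 - \frac{135}{2} = - \frac{5027}{2}$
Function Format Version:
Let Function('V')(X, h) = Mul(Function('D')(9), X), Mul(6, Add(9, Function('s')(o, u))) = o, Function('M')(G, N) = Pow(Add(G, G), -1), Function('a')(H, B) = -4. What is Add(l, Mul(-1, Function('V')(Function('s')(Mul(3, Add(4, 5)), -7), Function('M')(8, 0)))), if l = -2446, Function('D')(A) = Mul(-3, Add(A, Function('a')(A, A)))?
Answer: Rational(-5027, 2) ≈ -2513.5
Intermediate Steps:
Function('M')(G, N) = Mul(Rational(1, 2), Pow(G, -1)) (Function('M')(G, N) = Pow(Mul(2, G), -1) = Mul(Rational(1, 2), Pow(G, -1)))
Function('D')(A) = Add(12, Mul(-3, A)) (Function('D')(A) = Mul(-3, Add(A, -4)) = Mul(-3, Add(-4, A)) = Add(12, Mul(-3, A)))
Function('s')(o, u) = Add(-9, Mul(Rational(1, 6), o))
Function('V')(X, h) = Mul(-15, X) (Function('V')(X, h) = Mul(Add(12, Mul(-3, 9)), X) = Mul(Add(12, -27), X) = Mul(-15, X))
Add(l, Mul(-1, Function('V')(Function('s')(Mul(3, Add(4, 5)), -7), Function('M')(8, 0)))) = Add(-2446, Mul(-1, Mul(-15, Add(-9, Mul(Rational(1, 6), Mul(3, Add(4, 5))))))) = Add(-2446, Mul(-1, Mul(-15, Add(-9, Mul(Rational(1, 6), Mul(3, 9)))))) = Add(-2446, Mul(-1, Mul(-15, Add(-9, Mul(Rational(1, 6), 27))))) = Add(-2446, Mul(-1, Mul(-15, Add(-9, Rational(9, 2))))) = Add(-2446, Mul(-1, Mul(-15, Rational(-9, 2)))) = Add(-2446, Mul(-1, Rational(135, 2))) = Add(-2446, Rational(-135, 2)) = Rational(-5027, 2)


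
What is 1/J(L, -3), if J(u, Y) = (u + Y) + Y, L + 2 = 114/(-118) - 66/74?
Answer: -2183/21520 ≈ -0.10144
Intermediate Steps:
L = -8422/2183 (L = -2 + (114/(-118) - 66/74) = -2 + (114*(-1/118) - 66*1/74) = -2 + (-57/59 - 33/37) = -2 - 4056/2183 = -8422/2183 ≈ -3.8580)
J(u, Y) = u + 2*Y (J(u, Y) = (Y + u) + Y = u + 2*Y)
1/J(L, -3) = 1/(-8422/2183 + 2*(-3)) = 1/(-8422/2183 - 6) = 1/(-21520/2183) = -2183/21520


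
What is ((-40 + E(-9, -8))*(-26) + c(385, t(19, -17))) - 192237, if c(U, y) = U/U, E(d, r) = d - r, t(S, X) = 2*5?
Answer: -191170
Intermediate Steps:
t(S, X) = 10
c(U, y) = 1
((-40 + E(-9, -8))*(-26) + c(385, t(19, -17))) - 192237 = ((-40 + (-9 - 1*(-8)))*(-26) + 1) - 192237 = ((-40 + (-9 + 8))*(-26) + 1) - 192237 = ((-40 - 1)*(-26) + 1) - 192237 = (-41*(-26) + 1) - 192237 = (1066 + 1) - 192237 = 1067 - 192237 = -191170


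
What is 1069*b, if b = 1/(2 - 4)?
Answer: -1069/2 ≈ -534.50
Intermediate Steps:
b = -½ (b = 1/(-2) = -½ ≈ -0.50000)
1069*b = 1069*(-½) = -1069/2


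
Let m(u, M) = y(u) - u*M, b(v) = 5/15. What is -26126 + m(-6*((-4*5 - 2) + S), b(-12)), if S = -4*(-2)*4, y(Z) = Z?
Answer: -26166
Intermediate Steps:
b(v) = 1/3 (b(v) = 5*(1/15) = 1/3)
S = 32 (S = 8*4 = 32)
m(u, M) = u - M*u (m(u, M) = u - u*M = u - M*u)
-26126 + m(-6*((-4*5 - 2) + S), b(-12)) = -26126 + (-6*((-4*5 - 2) + 32))*(1 - 1*1/3) = -26126 + (-6*((-20 - 2) + 32))*(1 - 1/3) = -26126 - 6*(-22 + 32)*(2/3) = -26126 - 6*10*(2/3) = -26126 - 60*2/3 = -26126 - 40 = -26166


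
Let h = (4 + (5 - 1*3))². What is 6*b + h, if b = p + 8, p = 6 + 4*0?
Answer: 120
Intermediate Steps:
h = 36 (h = (4 + (5 - 3))² = (4 + 2)² = 6² = 36)
p = 6 (p = 6 + 0 = 6)
b = 14 (b = 6 + 8 = 14)
6*b + h = 6*14 + 36 = 84 + 36 = 120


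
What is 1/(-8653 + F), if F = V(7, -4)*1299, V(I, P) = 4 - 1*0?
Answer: -1/3457 ≈ -0.00028927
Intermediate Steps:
V(I, P) = 4 (V(I, P) = 4 + 0 = 4)
F = 5196 (F = 4*1299 = 5196)
1/(-8653 + F) = 1/(-8653 + 5196) = 1/(-3457) = -1/3457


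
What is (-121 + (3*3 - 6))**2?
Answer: 13924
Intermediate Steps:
(-121 + (3*3 - 6))**2 = (-121 + (9 - 6))**2 = (-121 + 3)**2 = (-118)**2 = 13924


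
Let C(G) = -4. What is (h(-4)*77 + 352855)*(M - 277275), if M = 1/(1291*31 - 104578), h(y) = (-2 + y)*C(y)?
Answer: -6349198659953728/64557 ≈ -9.8350e+10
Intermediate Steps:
h(y) = 8 - 4*y (h(y) = (-2 + y)*(-4) = 8 - 4*y)
M = -1/64557 (M = 1/(40021 - 104578) = 1/(-64557) = -1/64557 ≈ -1.5490e-5)
(h(-4)*77 + 352855)*(M - 277275) = ((8 - 4*(-4))*77 + 352855)*(-1/64557 - 277275) = ((8 + 16)*77 + 352855)*(-17900042176/64557) = (24*77 + 352855)*(-17900042176/64557) = (1848 + 352855)*(-17900042176/64557) = 354703*(-17900042176/64557) = -6349198659953728/64557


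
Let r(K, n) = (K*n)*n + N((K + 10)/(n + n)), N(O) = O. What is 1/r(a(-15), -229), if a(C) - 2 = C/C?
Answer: 458/72053921 ≈ 6.3563e-6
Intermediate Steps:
a(C) = 3 (a(C) = 2 + C/C = 2 + 1 = 3)
r(K, n) = K*n² + (10 + K)/(2*n) (r(K, n) = (K*n)*n + (K + 10)/(n + n) = K*n² + (10 + K)/((2*n)) = K*n² + (10 + K)*(1/(2*n)) = K*n² + (10 + K)/(2*n))
1/r(a(-15), -229) = 1/((5 + (½)*3 + 3*(-229)³)/(-229)) = 1/(-(5 + 3/2 + 3*(-12008989))/229) = 1/(-(5 + 3/2 - 36026967)/229) = 1/(-1/229*(-72053921/2)) = 1/(72053921/458) = 458/72053921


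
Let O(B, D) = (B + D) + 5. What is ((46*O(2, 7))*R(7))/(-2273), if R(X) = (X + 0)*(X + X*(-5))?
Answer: 126224/2273 ≈ 55.532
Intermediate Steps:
R(X) = -4*X² (R(X) = X*(X - 5*X) = X*(-4*X) = -4*X²)
O(B, D) = 5 + B + D
((46*O(2, 7))*R(7))/(-2273) = ((46*(5 + 2 + 7))*(-4*7²))/(-2273) = ((46*14)*(-4*49))*(-1/2273) = (644*(-196))*(-1/2273) = -126224*(-1/2273) = 126224/2273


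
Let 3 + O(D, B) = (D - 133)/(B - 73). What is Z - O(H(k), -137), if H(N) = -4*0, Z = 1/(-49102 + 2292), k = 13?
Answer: 166174/70215 ≈ 2.3666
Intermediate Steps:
Z = -1/46810 (Z = 1/(-46810) = -1/46810 ≈ -2.1363e-5)
H(N) = 0
O(D, B) = -3 + (-133 + D)/(-73 + B) (O(D, B) = -3 + (D - 133)/(B - 73) = -3 + (-133 + D)/(-73 + B))
Z - O(H(k), -137) = -1/46810 - (86 + 0 - 3*(-137))/(-73 - 137) = -1/46810 - (86 + 0 + 411)/(-210) = -1/46810 - (-1)*497/210 = -1/46810 - 1*(-71/30) = -1/46810 + 71/30 = 166174/70215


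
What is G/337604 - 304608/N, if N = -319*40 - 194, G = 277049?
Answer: 17737628663/728887036 ≈ 24.335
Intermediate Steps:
N = -12954 (N = -12760 - 194 = -12954)
G/337604 - 304608/N = 277049/337604 - 304608/(-12954) = 277049*(1/337604) - 304608*(-1/12954) = 277049/337604 + 50768/2159 = 17737628663/728887036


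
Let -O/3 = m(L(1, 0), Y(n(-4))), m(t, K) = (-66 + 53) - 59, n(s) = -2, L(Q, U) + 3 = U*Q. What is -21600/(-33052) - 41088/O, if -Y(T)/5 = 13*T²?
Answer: -14097656/74367 ≈ -189.57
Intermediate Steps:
L(Q, U) = -3 + Q*U (L(Q, U) = -3 + U*Q = -3 + Q*U)
Y(T) = -65*T²
m(t, K) = -72 (m(t, K) = -13 - 59 = -72)
O = 216 (O = -3*(-72) = 216)
-21600/(-33052) - 41088/O = -21600/(-33052) - 41088/216 = -21600*(-1/33052) - 41088*1/216 = 5400/8263 - 1712/9 = -14097656/74367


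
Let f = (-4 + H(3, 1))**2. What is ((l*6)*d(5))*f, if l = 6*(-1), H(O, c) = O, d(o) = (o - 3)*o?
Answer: -360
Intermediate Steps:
d(o) = o*(-3 + o) (d(o) = (-3 + o)*o = o*(-3 + o))
l = -6
f = 1 (f = (-4 + 3)**2 = (-1)**2 = 1)
((l*6)*d(5))*f = ((-6*6)*(5*(-3 + 5)))*1 = -180*2*1 = -36*10*1 = -360*1 = -360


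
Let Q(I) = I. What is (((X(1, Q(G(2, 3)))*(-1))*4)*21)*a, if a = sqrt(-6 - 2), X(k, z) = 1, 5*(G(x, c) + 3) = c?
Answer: -168*I*sqrt(2) ≈ -237.59*I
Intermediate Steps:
G(x, c) = -3 + c/5
a = 2*I*sqrt(2) (a = sqrt(-8) = 2*I*sqrt(2) ≈ 2.8284*I)
(((X(1, Q(G(2, 3)))*(-1))*4)*21)*a = (((1*(-1))*4)*21)*(2*I*sqrt(2)) = (-1*4*21)*(2*I*sqrt(2)) = (-4*21)*(2*I*sqrt(2)) = -168*I*sqrt(2)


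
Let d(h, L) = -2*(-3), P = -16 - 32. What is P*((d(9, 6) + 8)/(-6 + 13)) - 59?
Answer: -155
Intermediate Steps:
P = -48
d(h, L) = 6
P*((d(9, 6) + 8)/(-6 + 13)) - 59 = -48*(6 + 8)/(-6 + 13) - 59 = -672/7 - 59 = -48*2 - 59 = -96 - 59 = -155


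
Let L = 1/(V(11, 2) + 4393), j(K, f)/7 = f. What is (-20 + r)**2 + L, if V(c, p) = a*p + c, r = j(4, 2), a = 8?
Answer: 159121/4420 ≈ 36.000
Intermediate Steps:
j(K, f) = 7*f
r = 14 (r = 7*2 = 14)
V(c, p) = c + 8*p (V(c, p) = 8*p + c = c + 8*p)
L = 1/4420 (L = 1/((11 + 8*2) + 4393) = 1/((11 + 16) + 4393) = 1/(27 + 4393) = 1/4420 ≈ 0.00022624)
(-20 + r)**2 + L = (-20 + 14)**2 + 1/4420 = (-6)**2 + 1/4420 = 36 + 1/4420 = 159121/4420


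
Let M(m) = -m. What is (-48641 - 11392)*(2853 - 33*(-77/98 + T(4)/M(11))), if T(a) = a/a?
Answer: -2422151451/14 ≈ -1.7301e+8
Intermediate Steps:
T(a) = 1
(-48641 - 11392)*(2853 - 33*(-77/98 + T(4)/M(11))) = (-48641 - 11392)*(2853 - 33*(-77/98 + 1/(-1*11))) = -60033*(2853 - 33*(-77*1/98 + 1/(-11))) = -60033*(2853 - 33*(-11/14 + 1*(-1/11))) = -60033*(2853 - 33*(-11/14 - 1/11)) = -60033*(2853 - 33*(-135/154)) = -60033*(2853 + 405/14) = -60033*40347/14 = -2422151451/14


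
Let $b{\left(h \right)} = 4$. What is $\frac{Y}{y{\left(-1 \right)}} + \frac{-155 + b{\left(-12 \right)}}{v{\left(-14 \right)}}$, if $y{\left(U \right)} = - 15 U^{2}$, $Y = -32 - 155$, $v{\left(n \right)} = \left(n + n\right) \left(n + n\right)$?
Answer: $\frac{144343}{11760} \approx 12.274$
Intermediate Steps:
$v{\left(n \right)} = 4 n^{2}$ ($v{\left(n \right)} = 2 n 2 n = 4 n^{2}$)
$Y = -187$ ($Y = -32 - 155 = -187$)
$\frac{Y}{y{\left(-1 \right)}} + \frac{-155 + b{\left(-12 \right)}}{v{\left(-14 \right)}} = - \frac{187}{\left(-15\right) \left(-1\right)^{2}} + \frac{-155 + 4}{4 \left(-14\right)^{2}} = - \frac{187}{\left(-15\right) 1} - \frac{151}{4 \cdot 196} = - \frac{187}{-15} - \frac{151}{784} = \left(-187\right) \left(- \frac{1}{15}\right) - \frac{151}{784} = \frac{187}{15} - \frac{151}{784} = \frac{144343}{11760}$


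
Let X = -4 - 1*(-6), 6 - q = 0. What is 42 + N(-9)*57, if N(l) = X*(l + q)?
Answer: -300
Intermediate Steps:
q = 6 (q = 6 - 1*0 = 6 + 0 = 6)
X = 2 (X = -4 + 6 = 2)
N(l) = 12 + 2*l (N(l) = 2*(l + 6) = 2*(6 + l) = 12 + 2*l)
42 + N(-9)*57 = 42 + (12 + 2*(-9))*57 = 42 + (12 - 18)*57 = 42 - 6*57 = 42 - 342 = -300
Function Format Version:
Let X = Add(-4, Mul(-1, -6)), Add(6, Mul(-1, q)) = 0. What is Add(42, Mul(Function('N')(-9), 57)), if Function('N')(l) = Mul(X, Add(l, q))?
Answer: -300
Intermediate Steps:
q = 6 (q = Add(6, Mul(-1, 0)) = Add(6, 0) = 6)
X = 2 (X = Add(-4, 6) = 2)
Function('N')(l) = Add(12, Mul(2, l)) (Function('N')(l) = Mul(2, Add(l, 6)) = Mul(2, Add(6, l)) = Add(12, Mul(2, l)))
Add(42, Mul(Function('N')(-9), 57)) = Add(42, Mul(Add(12, Mul(2, -9)), 57)) = Add(42, Mul(Add(12, -18), 57)) = Add(42, Mul(-6, 57)) = Add(42, -342) = -300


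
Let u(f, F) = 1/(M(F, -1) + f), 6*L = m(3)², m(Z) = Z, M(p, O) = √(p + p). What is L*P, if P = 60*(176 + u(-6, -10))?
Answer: 221625/14 - 45*I*√5/14 ≈ 15830.0 - 7.1874*I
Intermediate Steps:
M(p, O) = √2*√p (M(p, O) = √(2*p) = √2*√p)
L = 3/2 (L = (⅙)*3² = (⅙)*9 = 3/2 ≈ 1.5000)
u(f, F) = 1/(f + √2*√F) (u(f, F) = 1/(√2*√F + f) = 1/(f + √2*√F))
P = 10560 + 60/(-6 + 2*I*√5) (P = 60*(176 + 1/(-6 + √2*√(-10))) = 60*(176 + 1/(-6 + √2*(I*√10))) = 60*(176 + 1/(-6 + 2*I*√5)) = 10560 + 60/(-6 + 2*I*√5) ≈ 10554.0 - 4.7916*I)
L*P = 3*(73875/7 - 15*I*√5/7)/2 = 221625/14 - 45*I*√5/14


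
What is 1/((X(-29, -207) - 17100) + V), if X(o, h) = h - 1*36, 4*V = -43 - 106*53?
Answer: -4/75033 ≈ -5.3310e-5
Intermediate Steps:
V = -5661/4 (V = (-43 - 106*53)/4 = (-43 - 5618)/4 = (1/4)*(-5661) = -5661/4 ≈ -1415.3)
X(o, h) = -36 + h (X(o, h) = h - 36 = -36 + h)
1/((X(-29, -207) - 17100) + V) = 1/(((-36 - 207) - 17100) - 5661/4) = 1/((-243 - 17100) - 5661/4) = 1/(-17343 - 5661/4) = 1/(-75033/4) = -4/75033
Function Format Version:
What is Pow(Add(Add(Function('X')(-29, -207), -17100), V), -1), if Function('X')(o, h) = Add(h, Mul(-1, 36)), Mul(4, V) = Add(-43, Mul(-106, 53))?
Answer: Rational(-4, 75033) ≈ -5.3310e-5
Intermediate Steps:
V = Rational(-5661, 4) (V = Mul(Rational(1, 4), Add(-43, Mul(-106, 53))) = Mul(Rational(1, 4), Add(-43, -5618)) = Mul(Rational(1, 4), -5661) = Rational(-5661, 4) ≈ -1415.3)
Function('X')(o, h) = Add(-36, h) (Function('X')(o, h) = Add(h, -36) = Add(-36, h))
Pow(Add(Add(Function('X')(-29, -207), -17100), V), -1) = Pow(Add(Add(Add(-36, -207), -17100), Rational(-5661, 4)), -1) = Pow(Add(Add(-243, -17100), Rational(-5661, 4)), -1) = Pow(Add(-17343, Rational(-5661, 4)), -1) = Pow(Rational(-75033, 4), -1) = Rational(-4, 75033)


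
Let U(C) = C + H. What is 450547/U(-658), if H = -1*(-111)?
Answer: -450547/547 ≈ -823.67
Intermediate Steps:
H = 111
U(C) = 111 + C (U(C) = C + 111 = 111 + C)
450547/U(-658) = 450547/(111 - 658) = 450547/(-547) = 450547*(-1/547) = -450547/547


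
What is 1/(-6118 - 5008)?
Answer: -1/11126 ≈ -8.9880e-5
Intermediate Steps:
1/(-6118 - 5008) = 1/(-11126) = -1/11126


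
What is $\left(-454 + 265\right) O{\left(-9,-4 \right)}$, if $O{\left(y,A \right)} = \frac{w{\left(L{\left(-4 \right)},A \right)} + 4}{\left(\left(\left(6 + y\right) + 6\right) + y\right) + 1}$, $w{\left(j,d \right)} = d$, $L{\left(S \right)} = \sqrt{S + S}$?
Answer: $0$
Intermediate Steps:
$L{\left(S \right)} = \sqrt{2} \sqrt{S}$ ($L{\left(S \right)} = \sqrt{2 S} = \sqrt{2} \sqrt{S}$)
$O{\left(y,A \right)} = \frac{4 + A}{13 + 2 y}$ ($O{\left(y,A \right)} = \frac{A + 4}{\left(\left(\left(6 + y\right) + 6\right) + y\right) + 1} = \frac{4 + A}{\left(\left(12 + y\right) + y\right) + 1} = \frac{4 + A}{\left(12 + 2 y\right) + 1} = \frac{4 + A}{13 + 2 y}$)
$\left(-454 + 265\right) O{\left(-9,-4 \right)} = \left(-454 + 265\right) \frac{4 - 4}{13 + 2 \left(-9\right)} = - 189 \frac{1}{13 - 18} \cdot 0 = - 189 \frac{1}{-5} \cdot 0 = - 189 \left(\left(- \frac{1}{5}\right) 0\right) = \left(-189\right) 0 = 0$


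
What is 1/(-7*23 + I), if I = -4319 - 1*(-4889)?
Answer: 1/409 ≈ 0.0024450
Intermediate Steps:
I = 570 (I = -4319 + 4889 = 570)
1/(-7*23 + I) = 1/(-7*23 + 570) = 1/(-161 + 570) = 1/409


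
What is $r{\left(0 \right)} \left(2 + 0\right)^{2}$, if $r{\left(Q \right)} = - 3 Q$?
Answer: $0$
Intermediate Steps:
$r{\left(0 \right)} \left(2 + 0\right)^{2} = \left(-3\right) 0 \left(2 + 0\right)^{2} = 0 \cdot 2^{2} = 0 \cdot 4 = 0$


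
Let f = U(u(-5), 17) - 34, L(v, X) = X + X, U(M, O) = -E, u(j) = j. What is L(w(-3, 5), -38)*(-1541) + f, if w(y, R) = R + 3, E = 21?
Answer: 117061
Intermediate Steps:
w(y, R) = 3 + R
U(M, O) = -21 (U(M, O) = -1*21 = -21)
L(v, X) = 2*X
f = -55 (f = -21 - 34 = -55)
L(w(-3, 5), -38)*(-1541) + f = (2*(-38))*(-1541) - 55 = -76*(-1541) - 55 = 117116 - 55 = 117061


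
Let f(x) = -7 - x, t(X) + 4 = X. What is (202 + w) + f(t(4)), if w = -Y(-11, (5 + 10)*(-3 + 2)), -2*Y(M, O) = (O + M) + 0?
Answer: 182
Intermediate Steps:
Y(M, O) = -M/2 - O/2 (Y(M, O) = -((O + M) + 0)/2 = -((M + O) + 0)/2 = -(M + O)/2 = -M/2 - O/2)
t(X) = -4 + X
w = -13 (w = -(-½*(-11) - (5 + 10)*(-3 + 2)/2) = -(11/2 - 15*(-1)/2) = -(11/2 - ½*(-15)) = -(11/2 + 15/2) = -1*13 = -13)
(202 + w) + f(t(4)) = (202 - 13) + (-7 - (-4 + 4)) = 189 + (-7 - 1*0) = 189 + (-7 + 0) = 189 - 7 = 182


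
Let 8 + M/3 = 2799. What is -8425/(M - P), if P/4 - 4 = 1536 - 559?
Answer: -8425/4449 ≈ -1.8937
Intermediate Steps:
M = 8373 (M = -24 + 3*2799 = -24 + 8397 = 8373)
P = 3924 (P = 16 + 4*(1536 - 559) = 16 + 4*977 = 16 + 3908 = 3924)
-8425/(M - P) = -8425/(8373 - 1*3924) = -8425/(8373 - 3924) = -8425/4449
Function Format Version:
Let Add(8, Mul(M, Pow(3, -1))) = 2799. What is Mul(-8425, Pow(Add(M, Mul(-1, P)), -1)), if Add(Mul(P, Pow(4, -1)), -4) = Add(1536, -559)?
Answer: Rational(-8425, 4449) ≈ -1.8937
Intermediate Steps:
M = 8373 (M = Add(-24, Mul(3, 2799)) = Add(-24, 8397) = 8373)
P = 3924 (P = Add(16, Mul(4, Add(1536, -559))) = Add(16, Mul(4, 977)) = Add(16, 3908) = 3924)
Mul(-8425, Pow(Add(M, Mul(-1, P)), -1)) = Mul(-8425, Pow(Add(8373, Mul(-1, 3924)), -1)) = Mul(-8425, Pow(Add(8373, -3924), -1)) = Mul(-8425, Pow(4449, -1)) = Mul(-8425, Rational(1, 4449)) = Rational(-8425, 4449)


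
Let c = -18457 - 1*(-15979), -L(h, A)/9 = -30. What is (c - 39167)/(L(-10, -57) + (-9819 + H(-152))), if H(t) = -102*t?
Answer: -8329/1191 ≈ -6.9933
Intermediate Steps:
L(h, A) = 270 (L(h, A) = -9*(-30) = 270)
c = -2478 (c = -18457 + 15979 = -2478)
(c - 39167)/(L(-10, -57) + (-9819 + H(-152))) = (-2478 - 39167)/(270 + (-9819 - 102*(-152))) = -41645/(270 + (-9819 + 15504)) = -41645/(270 + 5685) = -41645/5955 = -41645*1/5955 = -8329/1191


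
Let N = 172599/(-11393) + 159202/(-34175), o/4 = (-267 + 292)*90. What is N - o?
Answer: -3511914334211/389355775 ≈ -9019.8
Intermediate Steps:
o = 9000 (o = 4*((-267 + 292)*90) = 4*(25*90) = 4*2250 = 9000)
N = -7712359211/389355775 (N = 172599*(-1/11393) + 159202*(-1/34175) = -172599/11393 - 159202/34175 = -7712359211/389355775 ≈ -19.808)
N - o = -7712359211/389355775 - 1*9000 = -7712359211/389355775 - 9000 = -3511914334211/389355775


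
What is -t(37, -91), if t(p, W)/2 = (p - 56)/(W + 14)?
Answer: -38/77 ≈ -0.49351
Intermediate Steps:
t(p, W) = 2*(-56 + p)/(14 + W) (t(p, W) = 2*((p - 56)/(W + 14)) = 2*((-56 + p)/(14 + W)) = 2*(-56 + p)/(14 + W))
-t(37, -91) = -2*(-56 + 37)/(14 - 91) = -2*(-19)/(-77) = -2*(-1)*(-19)/77 = -1*38/77 = -38/77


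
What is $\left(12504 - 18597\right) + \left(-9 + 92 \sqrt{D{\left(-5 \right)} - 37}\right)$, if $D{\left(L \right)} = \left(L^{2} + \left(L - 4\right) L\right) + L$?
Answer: $-6102 + 184 \sqrt{7} \approx -5615.2$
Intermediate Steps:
$D{\left(L \right)} = L + L^{2} + L \left(-4 + L\right)$ ($D{\left(L \right)} = \left(L^{2} + \left(-4 + L\right) L\right) + L = \left(L^{2} + L \left(-4 + L\right)\right) + L = L + L^{2} + L \left(-4 + L\right)$)
$\left(12504 - 18597\right) + \left(-9 + 92 \sqrt{D{\left(-5 \right)} - 37}\right) = \left(12504 - 18597\right) - \left(9 - 92 \sqrt{- 5 \left(-3 + 2 \left(-5\right)\right) - 37}\right) = -6093 - \left(9 - 92 \sqrt{- 5 \left(-3 - 10\right) - 37}\right) = -6093 - \left(9 - 92 \sqrt{\left(-5\right) \left(-13\right) - 37}\right) = -6093 - \left(9 - 92 \sqrt{65 - 37}\right) = -6093 - \left(9 - 92 \sqrt{28}\right) = -6093 - \left(9 - 92 \cdot 2 \sqrt{7}\right) = -6093 - \left(9 - 184 \sqrt{7}\right) = -6102 + 184 \sqrt{7}$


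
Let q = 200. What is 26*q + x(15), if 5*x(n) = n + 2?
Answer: 26017/5 ≈ 5203.4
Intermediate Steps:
x(n) = 2/5 + n/5 (x(n) = (n + 2)/5 = (2 + n)/5 = 2/5 + n/5)
26*q + x(15) = 26*200 + (2/5 + (1/5)*15) = 5200 + (2/5 + 3) = 5200 + 17/5 = 26017/5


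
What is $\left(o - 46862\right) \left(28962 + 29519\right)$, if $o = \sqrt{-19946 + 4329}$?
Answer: $-2740536622 + 58481 i \sqrt{15617} \approx -2.7405 \cdot 10^{9} + 7.3083 \cdot 10^{6} i$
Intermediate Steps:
$o = i \sqrt{15617}$ ($o = \sqrt{-15617} = i \sqrt{15617} \approx 124.97 i$)
$\left(o - 46862\right) \left(28962 + 29519\right) = \left(i \sqrt{15617} - 46862\right) \left(28962 + 29519\right) = \left(-46862 + i \sqrt{15617}\right) 58481 = -2740536622 + 58481 i \sqrt{15617}$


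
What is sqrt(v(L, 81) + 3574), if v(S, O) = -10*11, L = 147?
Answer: 2*sqrt(866) ≈ 58.856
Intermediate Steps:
v(S, O) = -110
sqrt(v(L, 81) + 3574) = sqrt(-110 + 3574) = sqrt(3464) = 2*sqrt(866)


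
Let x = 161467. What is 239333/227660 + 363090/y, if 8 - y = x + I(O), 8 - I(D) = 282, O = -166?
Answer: -8816835959/7339075420 ≈ -1.2014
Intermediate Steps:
I(D) = -274 (I(D) = 8 - 1*282 = 8 - 282 = -274)
y = -161185 (y = 8 - (161467 - 274) = 8 - 1*161193 = 8 - 161193 = -161185)
239333/227660 + 363090/y = 239333/227660 + 363090/(-161185) = 239333*(1/227660) + 363090*(-1/161185) = 239333/227660 - 72618/32237 = -8816835959/7339075420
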